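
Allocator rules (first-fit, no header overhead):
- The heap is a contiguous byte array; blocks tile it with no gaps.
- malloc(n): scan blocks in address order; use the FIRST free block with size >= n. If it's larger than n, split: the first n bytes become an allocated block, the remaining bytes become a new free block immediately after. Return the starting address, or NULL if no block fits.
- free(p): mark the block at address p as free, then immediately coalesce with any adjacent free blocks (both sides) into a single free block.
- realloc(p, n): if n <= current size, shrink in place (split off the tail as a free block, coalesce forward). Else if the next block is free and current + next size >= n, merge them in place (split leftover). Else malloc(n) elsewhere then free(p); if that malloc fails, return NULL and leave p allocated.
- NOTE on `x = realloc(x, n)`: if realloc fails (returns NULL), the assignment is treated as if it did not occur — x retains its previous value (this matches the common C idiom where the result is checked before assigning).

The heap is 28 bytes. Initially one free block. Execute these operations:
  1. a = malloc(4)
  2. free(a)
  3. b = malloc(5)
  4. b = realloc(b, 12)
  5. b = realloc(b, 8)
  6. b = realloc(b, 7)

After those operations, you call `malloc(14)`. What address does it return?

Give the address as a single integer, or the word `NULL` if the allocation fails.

Op 1: a = malloc(4) -> a = 0; heap: [0-3 ALLOC][4-27 FREE]
Op 2: free(a) -> (freed a); heap: [0-27 FREE]
Op 3: b = malloc(5) -> b = 0; heap: [0-4 ALLOC][5-27 FREE]
Op 4: b = realloc(b, 12) -> b = 0; heap: [0-11 ALLOC][12-27 FREE]
Op 5: b = realloc(b, 8) -> b = 0; heap: [0-7 ALLOC][8-27 FREE]
Op 6: b = realloc(b, 7) -> b = 0; heap: [0-6 ALLOC][7-27 FREE]
malloc(14): first-fit scan over [0-6 ALLOC][7-27 FREE] -> 7

Answer: 7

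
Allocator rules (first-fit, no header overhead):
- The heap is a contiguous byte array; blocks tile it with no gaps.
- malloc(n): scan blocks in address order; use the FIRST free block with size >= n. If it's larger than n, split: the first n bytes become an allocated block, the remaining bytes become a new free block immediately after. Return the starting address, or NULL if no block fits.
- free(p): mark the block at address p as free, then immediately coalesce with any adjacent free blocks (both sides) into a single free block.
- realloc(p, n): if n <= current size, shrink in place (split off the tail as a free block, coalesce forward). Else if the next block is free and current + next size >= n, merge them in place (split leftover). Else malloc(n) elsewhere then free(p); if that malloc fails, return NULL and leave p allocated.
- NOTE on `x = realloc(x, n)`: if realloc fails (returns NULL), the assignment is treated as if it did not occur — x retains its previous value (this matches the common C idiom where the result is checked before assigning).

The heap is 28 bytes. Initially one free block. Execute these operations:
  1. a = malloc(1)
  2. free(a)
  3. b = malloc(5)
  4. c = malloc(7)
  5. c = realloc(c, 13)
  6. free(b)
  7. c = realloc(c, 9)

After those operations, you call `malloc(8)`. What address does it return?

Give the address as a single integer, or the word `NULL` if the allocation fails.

Answer: 14

Derivation:
Op 1: a = malloc(1) -> a = 0; heap: [0-0 ALLOC][1-27 FREE]
Op 2: free(a) -> (freed a); heap: [0-27 FREE]
Op 3: b = malloc(5) -> b = 0; heap: [0-4 ALLOC][5-27 FREE]
Op 4: c = malloc(7) -> c = 5; heap: [0-4 ALLOC][5-11 ALLOC][12-27 FREE]
Op 5: c = realloc(c, 13) -> c = 5; heap: [0-4 ALLOC][5-17 ALLOC][18-27 FREE]
Op 6: free(b) -> (freed b); heap: [0-4 FREE][5-17 ALLOC][18-27 FREE]
Op 7: c = realloc(c, 9) -> c = 5; heap: [0-4 FREE][5-13 ALLOC][14-27 FREE]
malloc(8): first-fit scan over [0-4 FREE][5-13 ALLOC][14-27 FREE] -> 14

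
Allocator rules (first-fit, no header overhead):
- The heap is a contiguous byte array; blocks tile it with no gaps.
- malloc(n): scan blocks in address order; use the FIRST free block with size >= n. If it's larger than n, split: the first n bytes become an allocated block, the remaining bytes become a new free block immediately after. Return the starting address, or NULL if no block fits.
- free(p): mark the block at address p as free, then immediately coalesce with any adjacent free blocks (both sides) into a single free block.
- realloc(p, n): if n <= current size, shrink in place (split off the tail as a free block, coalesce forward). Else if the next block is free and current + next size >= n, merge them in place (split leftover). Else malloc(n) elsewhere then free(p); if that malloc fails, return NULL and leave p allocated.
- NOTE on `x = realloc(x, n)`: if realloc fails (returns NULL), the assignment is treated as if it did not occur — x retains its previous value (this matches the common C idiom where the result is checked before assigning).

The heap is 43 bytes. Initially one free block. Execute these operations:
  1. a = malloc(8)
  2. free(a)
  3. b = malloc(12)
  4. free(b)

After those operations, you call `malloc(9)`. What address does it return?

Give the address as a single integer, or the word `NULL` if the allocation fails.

Op 1: a = malloc(8) -> a = 0; heap: [0-7 ALLOC][8-42 FREE]
Op 2: free(a) -> (freed a); heap: [0-42 FREE]
Op 3: b = malloc(12) -> b = 0; heap: [0-11 ALLOC][12-42 FREE]
Op 4: free(b) -> (freed b); heap: [0-42 FREE]
malloc(9): first-fit scan over [0-42 FREE] -> 0

Answer: 0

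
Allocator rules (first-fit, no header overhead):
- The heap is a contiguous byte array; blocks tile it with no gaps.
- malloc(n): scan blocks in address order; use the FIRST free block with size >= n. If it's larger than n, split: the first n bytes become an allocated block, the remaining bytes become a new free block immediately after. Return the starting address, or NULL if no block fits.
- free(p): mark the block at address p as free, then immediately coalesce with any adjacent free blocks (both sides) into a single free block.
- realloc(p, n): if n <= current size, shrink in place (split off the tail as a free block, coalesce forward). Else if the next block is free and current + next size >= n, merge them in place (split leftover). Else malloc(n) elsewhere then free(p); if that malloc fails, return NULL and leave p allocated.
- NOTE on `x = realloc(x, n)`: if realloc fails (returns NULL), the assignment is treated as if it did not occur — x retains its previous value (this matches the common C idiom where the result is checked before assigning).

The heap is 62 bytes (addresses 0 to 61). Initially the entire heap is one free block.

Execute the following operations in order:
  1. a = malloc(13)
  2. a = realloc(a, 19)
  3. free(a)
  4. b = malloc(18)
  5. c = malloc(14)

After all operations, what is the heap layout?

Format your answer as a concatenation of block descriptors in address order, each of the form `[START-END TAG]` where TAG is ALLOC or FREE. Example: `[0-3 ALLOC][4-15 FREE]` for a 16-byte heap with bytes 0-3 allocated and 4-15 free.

Op 1: a = malloc(13) -> a = 0; heap: [0-12 ALLOC][13-61 FREE]
Op 2: a = realloc(a, 19) -> a = 0; heap: [0-18 ALLOC][19-61 FREE]
Op 3: free(a) -> (freed a); heap: [0-61 FREE]
Op 4: b = malloc(18) -> b = 0; heap: [0-17 ALLOC][18-61 FREE]
Op 5: c = malloc(14) -> c = 18; heap: [0-17 ALLOC][18-31 ALLOC][32-61 FREE]

Answer: [0-17 ALLOC][18-31 ALLOC][32-61 FREE]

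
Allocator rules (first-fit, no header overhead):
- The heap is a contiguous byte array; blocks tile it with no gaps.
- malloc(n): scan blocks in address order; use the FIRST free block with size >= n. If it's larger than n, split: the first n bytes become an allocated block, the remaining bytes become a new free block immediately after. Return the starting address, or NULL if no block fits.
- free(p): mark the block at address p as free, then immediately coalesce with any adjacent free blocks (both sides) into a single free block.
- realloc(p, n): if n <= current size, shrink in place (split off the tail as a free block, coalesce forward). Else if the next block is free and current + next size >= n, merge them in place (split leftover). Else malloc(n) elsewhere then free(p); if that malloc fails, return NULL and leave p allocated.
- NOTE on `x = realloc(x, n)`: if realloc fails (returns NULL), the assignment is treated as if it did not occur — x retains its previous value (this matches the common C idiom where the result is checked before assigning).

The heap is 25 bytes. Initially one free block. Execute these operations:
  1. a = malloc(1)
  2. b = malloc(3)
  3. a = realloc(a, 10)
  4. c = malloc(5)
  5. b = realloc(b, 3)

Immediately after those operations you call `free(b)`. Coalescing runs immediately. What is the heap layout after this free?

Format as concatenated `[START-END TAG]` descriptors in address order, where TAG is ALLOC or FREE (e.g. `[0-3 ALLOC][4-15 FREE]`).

Answer: [0-3 FREE][4-13 ALLOC][14-18 ALLOC][19-24 FREE]

Derivation:
Op 1: a = malloc(1) -> a = 0; heap: [0-0 ALLOC][1-24 FREE]
Op 2: b = malloc(3) -> b = 1; heap: [0-0 ALLOC][1-3 ALLOC][4-24 FREE]
Op 3: a = realloc(a, 10) -> a = 4; heap: [0-0 FREE][1-3 ALLOC][4-13 ALLOC][14-24 FREE]
Op 4: c = malloc(5) -> c = 14; heap: [0-0 FREE][1-3 ALLOC][4-13 ALLOC][14-18 ALLOC][19-24 FREE]
Op 5: b = realloc(b, 3) -> b = 1; heap: [0-0 FREE][1-3 ALLOC][4-13 ALLOC][14-18 ALLOC][19-24 FREE]
free(b): b = 1 -> block [1-3 ALLOC]; mark free, coalesce with adjacent free neighbors -> [0-3 FREE][4-13 ALLOC][14-18 ALLOC][19-24 FREE]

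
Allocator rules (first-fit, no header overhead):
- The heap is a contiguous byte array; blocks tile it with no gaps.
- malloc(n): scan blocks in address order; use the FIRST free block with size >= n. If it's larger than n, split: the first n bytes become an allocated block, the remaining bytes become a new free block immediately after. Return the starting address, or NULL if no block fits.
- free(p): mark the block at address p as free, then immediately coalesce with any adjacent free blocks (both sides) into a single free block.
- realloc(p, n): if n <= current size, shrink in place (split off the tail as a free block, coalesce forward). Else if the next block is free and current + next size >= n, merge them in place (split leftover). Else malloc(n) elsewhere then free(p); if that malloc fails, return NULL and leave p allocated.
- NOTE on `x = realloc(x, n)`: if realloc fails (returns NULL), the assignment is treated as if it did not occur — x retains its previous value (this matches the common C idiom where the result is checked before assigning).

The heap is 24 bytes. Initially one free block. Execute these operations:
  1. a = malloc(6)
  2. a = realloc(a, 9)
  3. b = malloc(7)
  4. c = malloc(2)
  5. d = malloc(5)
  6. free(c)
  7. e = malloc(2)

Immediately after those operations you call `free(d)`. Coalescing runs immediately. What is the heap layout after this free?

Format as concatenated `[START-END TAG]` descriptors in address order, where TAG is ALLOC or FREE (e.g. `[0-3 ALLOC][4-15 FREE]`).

Op 1: a = malloc(6) -> a = 0; heap: [0-5 ALLOC][6-23 FREE]
Op 2: a = realloc(a, 9) -> a = 0; heap: [0-8 ALLOC][9-23 FREE]
Op 3: b = malloc(7) -> b = 9; heap: [0-8 ALLOC][9-15 ALLOC][16-23 FREE]
Op 4: c = malloc(2) -> c = 16; heap: [0-8 ALLOC][9-15 ALLOC][16-17 ALLOC][18-23 FREE]
Op 5: d = malloc(5) -> d = 18; heap: [0-8 ALLOC][9-15 ALLOC][16-17 ALLOC][18-22 ALLOC][23-23 FREE]
Op 6: free(c) -> (freed c); heap: [0-8 ALLOC][9-15 ALLOC][16-17 FREE][18-22 ALLOC][23-23 FREE]
Op 7: e = malloc(2) -> e = 16; heap: [0-8 ALLOC][9-15 ALLOC][16-17 ALLOC][18-22 ALLOC][23-23 FREE]
free(d): d = 18 -> block [18-22 ALLOC]; mark free, coalesce with adjacent free neighbors -> [0-8 ALLOC][9-15 ALLOC][16-17 ALLOC][18-23 FREE]

Answer: [0-8 ALLOC][9-15 ALLOC][16-17 ALLOC][18-23 FREE]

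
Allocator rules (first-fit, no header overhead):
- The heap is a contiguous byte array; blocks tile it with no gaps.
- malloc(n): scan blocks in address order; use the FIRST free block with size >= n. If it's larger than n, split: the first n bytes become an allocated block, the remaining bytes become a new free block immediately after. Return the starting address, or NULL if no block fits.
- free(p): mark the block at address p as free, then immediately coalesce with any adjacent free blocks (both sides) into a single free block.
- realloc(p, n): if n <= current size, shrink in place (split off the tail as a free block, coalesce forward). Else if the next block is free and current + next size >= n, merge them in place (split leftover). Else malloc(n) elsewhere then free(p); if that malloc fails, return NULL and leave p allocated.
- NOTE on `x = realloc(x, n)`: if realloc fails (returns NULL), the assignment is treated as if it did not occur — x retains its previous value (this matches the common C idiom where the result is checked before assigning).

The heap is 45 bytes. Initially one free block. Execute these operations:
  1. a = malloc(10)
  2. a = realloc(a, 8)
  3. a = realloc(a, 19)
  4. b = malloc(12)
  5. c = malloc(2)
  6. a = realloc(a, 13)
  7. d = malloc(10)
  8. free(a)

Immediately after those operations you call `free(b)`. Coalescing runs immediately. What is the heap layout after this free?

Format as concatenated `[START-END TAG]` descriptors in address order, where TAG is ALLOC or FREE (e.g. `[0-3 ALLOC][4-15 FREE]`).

Op 1: a = malloc(10) -> a = 0; heap: [0-9 ALLOC][10-44 FREE]
Op 2: a = realloc(a, 8) -> a = 0; heap: [0-7 ALLOC][8-44 FREE]
Op 3: a = realloc(a, 19) -> a = 0; heap: [0-18 ALLOC][19-44 FREE]
Op 4: b = malloc(12) -> b = 19; heap: [0-18 ALLOC][19-30 ALLOC][31-44 FREE]
Op 5: c = malloc(2) -> c = 31; heap: [0-18 ALLOC][19-30 ALLOC][31-32 ALLOC][33-44 FREE]
Op 6: a = realloc(a, 13) -> a = 0; heap: [0-12 ALLOC][13-18 FREE][19-30 ALLOC][31-32 ALLOC][33-44 FREE]
Op 7: d = malloc(10) -> d = 33; heap: [0-12 ALLOC][13-18 FREE][19-30 ALLOC][31-32 ALLOC][33-42 ALLOC][43-44 FREE]
Op 8: free(a) -> (freed a); heap: [0-18 FREE][19-30 ALLOC][31-32 ALLOC][33-42 ALLOC][43-44 FREE]
free(b): b = 19 -> block [19-30 ALLOC]; mark free, coalesce with adjacent free neighbors -> [0-30 FREE][31-32 ALLOC][33-42 ALLOC][43-44 FREE]

Answer: [0-30 FREE][31-32 ALLOC][33-42 ALLOC][43-44 FREE]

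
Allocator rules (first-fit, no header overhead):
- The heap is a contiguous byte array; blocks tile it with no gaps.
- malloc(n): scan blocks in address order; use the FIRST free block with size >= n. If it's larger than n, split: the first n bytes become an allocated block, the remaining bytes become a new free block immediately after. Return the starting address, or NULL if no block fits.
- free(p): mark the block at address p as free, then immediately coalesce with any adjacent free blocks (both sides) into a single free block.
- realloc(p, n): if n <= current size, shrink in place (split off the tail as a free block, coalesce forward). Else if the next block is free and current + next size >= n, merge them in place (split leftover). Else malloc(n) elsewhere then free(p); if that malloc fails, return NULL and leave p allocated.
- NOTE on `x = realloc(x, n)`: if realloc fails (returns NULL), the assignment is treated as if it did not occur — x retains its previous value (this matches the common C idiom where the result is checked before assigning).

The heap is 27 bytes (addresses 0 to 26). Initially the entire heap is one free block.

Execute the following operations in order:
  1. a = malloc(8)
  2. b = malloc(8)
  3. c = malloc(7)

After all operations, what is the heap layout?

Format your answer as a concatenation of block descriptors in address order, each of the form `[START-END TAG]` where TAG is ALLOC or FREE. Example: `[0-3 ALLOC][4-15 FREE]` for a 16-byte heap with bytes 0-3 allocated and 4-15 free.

Answer: [0-7 ALLOC][8-15 ALLOC][16-22 ALLOC][23-26 FREE]

Derivation:
Op 1: a = malloc(8) -> a = 0; heap: [0-7 ALLOC][8-26 FREE]
Op 2: b = malloc(8) -> b = 8; heap: [0-7 ALLOC][8-15 ALLOC][16-26 FREE]
Op 3: c = malloc(7) -> c = 16; heap: [0-7 ALLOC][8-15 ALLOC][16-22 ALLOC][23-26 FREE]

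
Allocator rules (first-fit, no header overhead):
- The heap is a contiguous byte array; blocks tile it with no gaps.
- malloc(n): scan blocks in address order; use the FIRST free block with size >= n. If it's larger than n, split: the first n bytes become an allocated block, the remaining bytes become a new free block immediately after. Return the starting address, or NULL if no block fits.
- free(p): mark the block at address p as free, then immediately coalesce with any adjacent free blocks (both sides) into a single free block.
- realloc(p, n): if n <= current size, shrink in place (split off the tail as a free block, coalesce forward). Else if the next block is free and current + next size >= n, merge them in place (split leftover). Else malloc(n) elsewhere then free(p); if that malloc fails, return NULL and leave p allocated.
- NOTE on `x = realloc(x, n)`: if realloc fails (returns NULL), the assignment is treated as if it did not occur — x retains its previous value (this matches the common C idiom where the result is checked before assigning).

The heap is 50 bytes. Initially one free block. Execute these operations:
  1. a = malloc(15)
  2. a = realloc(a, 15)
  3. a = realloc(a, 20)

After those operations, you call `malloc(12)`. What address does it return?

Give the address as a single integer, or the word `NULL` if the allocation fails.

Op 1: a = malloc(15) -> a = 0; heap: [0-14 ALLOC][15-49 FREE]
Op 2: a = realloc(a, 15) -> a = 0; heap: [0-14 ALLOC][15-49 FREE]
Op 3: a = realloc(a, 20) -> a = 0; heap: [0-19 ALLOC][20-49 FREE]
malloc(12): first-fit scan over [0-19 ALLOC][20-49 FREE] -> 20

Answer: 20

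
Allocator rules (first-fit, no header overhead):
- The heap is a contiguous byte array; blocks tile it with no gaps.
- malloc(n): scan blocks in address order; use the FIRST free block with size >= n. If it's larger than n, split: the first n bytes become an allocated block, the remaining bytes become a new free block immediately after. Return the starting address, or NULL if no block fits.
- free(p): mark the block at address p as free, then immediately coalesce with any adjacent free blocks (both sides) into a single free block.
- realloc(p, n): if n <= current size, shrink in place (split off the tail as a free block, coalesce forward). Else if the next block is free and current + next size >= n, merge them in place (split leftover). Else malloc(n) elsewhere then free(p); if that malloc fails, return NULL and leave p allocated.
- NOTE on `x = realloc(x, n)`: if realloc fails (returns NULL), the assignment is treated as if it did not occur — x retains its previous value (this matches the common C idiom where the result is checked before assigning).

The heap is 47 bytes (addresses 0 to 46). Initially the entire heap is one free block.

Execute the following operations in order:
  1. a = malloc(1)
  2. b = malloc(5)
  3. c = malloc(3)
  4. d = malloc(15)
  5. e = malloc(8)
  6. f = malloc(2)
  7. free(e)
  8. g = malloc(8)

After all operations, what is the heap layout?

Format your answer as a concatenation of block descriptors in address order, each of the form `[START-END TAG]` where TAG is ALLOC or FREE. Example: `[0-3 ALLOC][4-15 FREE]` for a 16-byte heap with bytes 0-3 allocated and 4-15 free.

Op 1: a = malloc(1) -> a = 0; heap: [0-0 ALLOC][1-46 FREE]
Op 2: b = malloc(5) -> b = 1; heap: [0-0 ALLOC][1-5 ALLOC][6-46 FREE]
Op 3: c = malloc(3) -> c = 6; heap: [0-0 ALLOC][1-5 ALLOC][6-8 ALLOC][9-46 FREE]
Op 4: d = malloc(15) -> d = 9; heap: [0-0 ALLOC][1-5 ALLOC][6-8 ALLOC][9-23 ALLOC][24-46 FREE]
Op 5: e = malloc(8) -> e = 24; heap: [0-0 ALLOC][1-5 ALLOC][6-8 ALLOC][9-23 ALLOC][24-31 ALLOC][32-46 FREE]
Op 6: f = malloc(2) -> f = 32; heap: [0-0 ALLOC][1-5 ALLOC][6-8 ALLOC][9-23 ALLOC][24-31 ALLOC][32-33 ALLOC][34-46 FREE]
Op 7: free(e) -> (freed e); heap: [0-0 ALLOC][1-5 ALLOC][6-8 ALLOC][9-23 ALLOC][24-31 FREE][32-33 ALLOC][34-46 FREE]
Op 8: g = malloc(8) -> g = 24; heap: [0-0 ALLOC][1-5 ALLOC][6-8 ALLOC][9-23 ALLOC][24-31 ALLOC][32-33 ALLOC][34-46 FREE]

Answer: [0-0 ALLOC][1-5 ALLOC][6-8 ALLOC][9-23 ALLOC][24-31 ALLOC][32-33 ALLOC][34-46 FREE]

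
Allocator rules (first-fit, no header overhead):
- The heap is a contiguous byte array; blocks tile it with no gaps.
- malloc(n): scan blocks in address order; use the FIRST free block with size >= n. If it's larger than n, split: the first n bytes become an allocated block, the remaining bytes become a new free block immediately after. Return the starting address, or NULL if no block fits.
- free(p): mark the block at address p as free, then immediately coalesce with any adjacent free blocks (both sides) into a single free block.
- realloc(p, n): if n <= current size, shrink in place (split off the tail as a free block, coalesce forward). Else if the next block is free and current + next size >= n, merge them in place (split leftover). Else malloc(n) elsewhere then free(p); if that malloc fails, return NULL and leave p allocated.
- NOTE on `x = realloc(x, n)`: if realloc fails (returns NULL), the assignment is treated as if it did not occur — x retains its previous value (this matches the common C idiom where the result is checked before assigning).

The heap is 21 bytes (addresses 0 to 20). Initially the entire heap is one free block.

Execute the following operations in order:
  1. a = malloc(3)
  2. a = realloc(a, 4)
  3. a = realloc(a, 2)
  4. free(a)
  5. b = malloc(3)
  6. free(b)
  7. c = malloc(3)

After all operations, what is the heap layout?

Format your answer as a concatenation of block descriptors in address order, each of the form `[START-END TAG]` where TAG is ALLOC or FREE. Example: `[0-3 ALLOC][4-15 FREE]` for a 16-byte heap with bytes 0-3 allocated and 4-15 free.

Answer: [0-2 ALLOC][3-20 FREE]

Derivation:
Op 1: a = malloc(3) -> a = 0; heap: [0-2 ALLOC][3-20 FREE]
Op 2: a = realloc(a, 4) -> a = 0; heap: [0-3 ALLOC][4-20 FREE]
Op 3: a = realloc(a, 2) -> a = 0; heap: [0-1 ALLOC][2-20 FREE]
Op 4: free(a) -> (freed a); heap: [0-20 FREE]
Op 5: b = malloc(3) -> b = 0; heap: [0-2 ALLOC][3-20 FREE]
Op 6: free(b) -> (freed b); heap: [0-20 FREE]
Op 7: c = malloc(3) -> c = 0; heap: [0-2 ALLOC][3-20 FREE]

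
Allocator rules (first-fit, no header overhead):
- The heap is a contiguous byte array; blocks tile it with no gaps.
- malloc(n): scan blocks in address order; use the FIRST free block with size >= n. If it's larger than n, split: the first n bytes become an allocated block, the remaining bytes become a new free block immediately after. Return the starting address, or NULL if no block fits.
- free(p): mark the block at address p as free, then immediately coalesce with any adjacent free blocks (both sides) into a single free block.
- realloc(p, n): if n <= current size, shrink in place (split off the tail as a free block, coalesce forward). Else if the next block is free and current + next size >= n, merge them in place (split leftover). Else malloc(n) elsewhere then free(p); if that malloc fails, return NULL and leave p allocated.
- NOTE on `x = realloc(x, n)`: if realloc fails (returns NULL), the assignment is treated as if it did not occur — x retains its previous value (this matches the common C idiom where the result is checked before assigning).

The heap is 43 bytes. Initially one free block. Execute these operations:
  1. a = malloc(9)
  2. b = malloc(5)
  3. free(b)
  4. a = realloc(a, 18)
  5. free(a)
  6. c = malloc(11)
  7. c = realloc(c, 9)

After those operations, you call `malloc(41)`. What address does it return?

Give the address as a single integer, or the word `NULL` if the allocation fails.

Op 1: a = malloc(9) -> a = 0; heap: [0-8 ALLOC][9-42 FREE]
Op 2: b = malloc(5) -> b = 9; heap: [0-8 ALLOC][9-13 ALLOC][14-42 FREE]
Op 3: free(b) -> (freed b); heap: [0-8 ALLOC][9-42 FREE]
Op 4: a = realloc(a, 18) -> a = 0; heap: [0-17 ALLOC][18-42 FREE]
Op 5: free(a) -> (freed a); heap: [0-42 FREE]
Op 6: c = malloc(11) -> c = 0; heap: [0-10 ALLOC][11-42 FREE]
Op 7: c = realloc(c, 9) -> c = 0; heap: [0-8 ALLOC][9-42 FREE]
malloc(41): first-fit scan over [0-8 ALLOC][9-42 FREE] -> NULL

Answer: NULL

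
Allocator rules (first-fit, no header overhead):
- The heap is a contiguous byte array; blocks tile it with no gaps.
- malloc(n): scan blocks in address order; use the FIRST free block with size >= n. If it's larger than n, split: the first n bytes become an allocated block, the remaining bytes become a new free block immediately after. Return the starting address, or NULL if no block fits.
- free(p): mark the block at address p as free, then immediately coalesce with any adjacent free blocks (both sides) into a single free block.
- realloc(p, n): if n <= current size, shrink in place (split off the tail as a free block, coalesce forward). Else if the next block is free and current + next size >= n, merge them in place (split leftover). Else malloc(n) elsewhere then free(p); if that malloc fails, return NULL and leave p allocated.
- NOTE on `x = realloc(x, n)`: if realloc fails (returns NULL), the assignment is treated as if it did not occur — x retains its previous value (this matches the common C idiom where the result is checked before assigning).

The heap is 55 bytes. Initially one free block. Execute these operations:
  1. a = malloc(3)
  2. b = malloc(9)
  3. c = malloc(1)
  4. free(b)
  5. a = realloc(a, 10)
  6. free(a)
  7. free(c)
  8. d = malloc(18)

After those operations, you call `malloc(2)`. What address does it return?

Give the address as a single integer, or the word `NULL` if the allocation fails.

Op 1: a = malloc(3) -> a = 0; heap: [0-2 ALLOC][3-54 FREE]
Op 2: b = malloc(9) -> b = 3; heap: [0-2 ALLOC][3-11 ALLOC][12-54 FREE]
Op 3: c = malloc(1) -> c = 12; heap: [0-2 ALLOC][3-11 ALLOC][12-12 ALLOC][13-54 FREE]
Op 4: free(b) -> (freed b); heap: [0-2 ALLOC][3-11 FREE][12-12 ALLOC][13-54 FREE]
Op 5: a = realloc(a, 10) -> a = 0; heap: [0-9 ALLOC][10-11 FREE][12-12 ALLOC][13-54 FREE]
Op 6: free(a) -> (freed a); heap: [0-11 FREE][12-12 ALLOC][13-54 FREE]
Op 7: free(c) -> (freed c); heap: [0-54 FREE]
Op 8: d = malloc(18) -> d = 0; heap: [0-17 ALLOC][18-54 FREE]
malloc(2): first-fit scan over [0-17 ALLOC][18-54 FREE] -> 18

Answer: 18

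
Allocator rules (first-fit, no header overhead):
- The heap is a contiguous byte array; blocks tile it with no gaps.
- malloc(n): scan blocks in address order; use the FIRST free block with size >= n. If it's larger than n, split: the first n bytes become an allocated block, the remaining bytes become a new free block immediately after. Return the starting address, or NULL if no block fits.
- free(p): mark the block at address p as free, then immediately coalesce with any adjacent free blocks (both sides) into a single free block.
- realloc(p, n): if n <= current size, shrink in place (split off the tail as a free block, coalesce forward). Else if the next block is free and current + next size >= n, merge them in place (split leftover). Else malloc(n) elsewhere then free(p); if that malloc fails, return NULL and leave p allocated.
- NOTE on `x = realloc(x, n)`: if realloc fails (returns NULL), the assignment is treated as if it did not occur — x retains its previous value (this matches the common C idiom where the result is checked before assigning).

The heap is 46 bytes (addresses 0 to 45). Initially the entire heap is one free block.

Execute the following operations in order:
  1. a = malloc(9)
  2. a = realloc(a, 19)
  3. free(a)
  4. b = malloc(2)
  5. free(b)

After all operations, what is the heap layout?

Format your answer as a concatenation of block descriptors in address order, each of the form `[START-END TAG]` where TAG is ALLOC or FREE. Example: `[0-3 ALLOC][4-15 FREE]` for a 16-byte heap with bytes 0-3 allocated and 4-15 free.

Answer: [0-45 FREE]

Derivation:
Op 1: a = malloc(9) -> a = 0; heap: [0-8 ALLOC][9-45 FREE]
Op 2: a = realloc(a, 19) -> a = 0; heap: [0-18 ALLOC][19-45 FREE]
Op 3: free(a) -> (freed a); heap: [0-45 FREE]
Op 4: b = malloc(2) -> b = 0; heap: [0-1 ALLOC][2-45 FREE]
Op 5: free(b) -> (freed b); heap: [0-45 FREE]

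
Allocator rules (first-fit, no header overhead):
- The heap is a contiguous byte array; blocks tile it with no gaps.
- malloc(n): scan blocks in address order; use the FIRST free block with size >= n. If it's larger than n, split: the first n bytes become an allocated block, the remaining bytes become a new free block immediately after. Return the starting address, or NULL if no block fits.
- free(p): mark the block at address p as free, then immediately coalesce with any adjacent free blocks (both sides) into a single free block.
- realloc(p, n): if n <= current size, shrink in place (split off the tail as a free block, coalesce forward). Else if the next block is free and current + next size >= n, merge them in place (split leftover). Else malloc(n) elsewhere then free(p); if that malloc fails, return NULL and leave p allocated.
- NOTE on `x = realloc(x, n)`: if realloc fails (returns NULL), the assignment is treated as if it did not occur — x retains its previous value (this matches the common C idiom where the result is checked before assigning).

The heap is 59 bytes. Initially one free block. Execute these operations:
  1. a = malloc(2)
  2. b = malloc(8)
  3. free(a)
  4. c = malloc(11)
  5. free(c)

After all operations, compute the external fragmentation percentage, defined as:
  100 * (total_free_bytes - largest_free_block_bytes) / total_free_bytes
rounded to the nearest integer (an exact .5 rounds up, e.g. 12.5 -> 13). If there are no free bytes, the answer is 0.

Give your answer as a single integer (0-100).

Op 1: a = malloc(2) -> a = 0; heap: [0-1 ALLOC][2-58 FREE]
Op 2: b = malloc(8) -> b = 2; heap: [0-1 ALLOC][2-9 ALLOC][10-58 FREE]
Op 3: free(a) -> (freed a); heap: [0-1 FREE][2-9 ALLOC][10-58 FREE]
Op 4: c = malloc(11) -> c = 10; heap: [0-1 FREE][2-9 ALLOC][10-20 ALLOC][21-58 FREE]
Op 5: free(c) -> (freed c); heap: [0-1 FREE][2-9 ALLOC][10-58 FREE]
Free blocks: [2 49] total_free=51 largest=49 -> 100*(51-49)/51 = 200/51 ≈ 3.922 -> rounds to 4

Answer: 4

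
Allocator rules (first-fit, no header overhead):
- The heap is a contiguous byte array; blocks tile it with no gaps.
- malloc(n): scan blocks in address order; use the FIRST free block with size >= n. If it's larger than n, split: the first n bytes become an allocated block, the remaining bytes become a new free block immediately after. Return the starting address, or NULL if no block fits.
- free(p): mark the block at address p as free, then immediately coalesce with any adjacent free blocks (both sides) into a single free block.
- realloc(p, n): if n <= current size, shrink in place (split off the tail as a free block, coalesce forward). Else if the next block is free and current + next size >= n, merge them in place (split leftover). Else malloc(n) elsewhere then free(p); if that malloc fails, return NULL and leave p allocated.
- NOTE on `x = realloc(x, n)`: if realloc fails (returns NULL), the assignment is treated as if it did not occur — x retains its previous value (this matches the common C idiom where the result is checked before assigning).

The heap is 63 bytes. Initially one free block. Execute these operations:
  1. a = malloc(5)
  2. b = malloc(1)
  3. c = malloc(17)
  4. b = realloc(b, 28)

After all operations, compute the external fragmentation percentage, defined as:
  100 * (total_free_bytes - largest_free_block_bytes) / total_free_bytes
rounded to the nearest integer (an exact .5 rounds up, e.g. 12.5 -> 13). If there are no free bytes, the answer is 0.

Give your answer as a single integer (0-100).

Answer: 8

Derivation:
Op 1: a = malloc(5) -> a = 0; heap: [0-4 ALLOC][5-62 FREE]
Op 2: b = malloc(1) -> b = 5; heap: [0-4 ALLOC][5-5 ALLOC][6-62 FREE]
Op 3: c = malloc(17) -> c = 6; heap: [0-4 ALLOC][5-5 ALLOC][6-22 ALLOC][23-62 FREE]
Op 4: b = realloc(b, 28) -> b = 23; heap: [0-4 ALLOC][5-5 FREE][6-22 ALLOC][23-50 ALLOC][51-62 FREE]
Free blocks: [1 12] total_free=13 largest=12 -> 100*(13-12)/13 = 100/13 ≈ 7.692 -> rounds to 8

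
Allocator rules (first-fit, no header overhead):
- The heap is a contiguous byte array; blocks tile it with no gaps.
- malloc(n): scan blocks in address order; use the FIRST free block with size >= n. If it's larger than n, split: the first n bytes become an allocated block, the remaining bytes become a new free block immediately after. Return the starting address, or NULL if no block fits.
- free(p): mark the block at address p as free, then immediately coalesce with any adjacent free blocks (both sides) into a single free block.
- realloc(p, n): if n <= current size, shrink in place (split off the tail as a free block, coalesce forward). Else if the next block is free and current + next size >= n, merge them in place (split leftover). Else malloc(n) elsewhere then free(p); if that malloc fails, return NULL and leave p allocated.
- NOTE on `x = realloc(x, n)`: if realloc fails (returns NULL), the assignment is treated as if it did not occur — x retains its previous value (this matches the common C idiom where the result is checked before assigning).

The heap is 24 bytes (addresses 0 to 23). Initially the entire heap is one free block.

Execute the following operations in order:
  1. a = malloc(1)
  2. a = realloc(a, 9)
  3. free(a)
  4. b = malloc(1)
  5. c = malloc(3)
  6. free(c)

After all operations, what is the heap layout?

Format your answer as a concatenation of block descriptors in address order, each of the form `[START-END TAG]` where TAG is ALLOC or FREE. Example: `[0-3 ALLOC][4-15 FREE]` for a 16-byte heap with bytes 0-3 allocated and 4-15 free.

Op 1: a = malloc(1) -> a = 0; heap: [0-0 ALLOC][1-23 FREE]
Op 2: a = realloc(a, 9) -> a = 0; heap: [0-8 ALLOC][9-23 FREE]
Op 3: free(a) -> (freed a); heap: [0-23 FREE]
Op 4: b = malloc(1) -> b = 0; heap: [0-0 ALLOC][1-23 FREE]
Op 5: c = malloc(3) -> c = 1; heap: [0-0 ALLOC][1-3 ALLOC][4-23 FREE]
Op 6: free(c) -> (freed c); heap: [0-0 ALLOC][1-23 FREE]

Answer: [0-0 ALLOC][1-23 FREE]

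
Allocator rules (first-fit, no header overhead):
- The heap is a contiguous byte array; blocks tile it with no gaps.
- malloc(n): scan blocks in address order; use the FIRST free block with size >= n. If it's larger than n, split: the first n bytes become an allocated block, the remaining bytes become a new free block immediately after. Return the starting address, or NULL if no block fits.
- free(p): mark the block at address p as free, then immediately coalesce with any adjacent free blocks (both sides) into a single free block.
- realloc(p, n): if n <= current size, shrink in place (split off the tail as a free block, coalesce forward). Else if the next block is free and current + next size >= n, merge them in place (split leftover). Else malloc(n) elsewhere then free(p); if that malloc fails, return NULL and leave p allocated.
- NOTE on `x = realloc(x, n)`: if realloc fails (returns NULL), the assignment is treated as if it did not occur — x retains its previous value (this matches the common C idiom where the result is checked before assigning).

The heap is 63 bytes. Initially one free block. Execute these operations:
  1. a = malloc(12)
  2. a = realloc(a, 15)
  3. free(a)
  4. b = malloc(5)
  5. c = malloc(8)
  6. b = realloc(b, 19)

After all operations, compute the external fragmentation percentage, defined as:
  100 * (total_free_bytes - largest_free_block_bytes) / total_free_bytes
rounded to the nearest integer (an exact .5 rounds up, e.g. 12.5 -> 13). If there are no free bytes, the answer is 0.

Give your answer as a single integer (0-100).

Answer: 14

Derivation:
Op 1: a = malloc(12) -> a = 0; heap: [0-11 ALLOC][12-62 FREE]
Op 2: a = realloc(a, 15) -> a = 0; heap: [0-14 ALLOC][15-62 FREE]
Op 3: free(a) -> (freed a); heap: [0-62 FREE]
Op 4: b = malloc(5) -> b = 0; heap: [0-4 ALLOC][5-62 FREE]
Op 5: c = malloc(8) -> c = 5; heap: [0-4 ALLOC][5-12 ALLOC][13-62 FREE]
Op 6: b = realloc(b, 19) -> b = 13; heap: [0-4 FREE][5-12 ALLOC][13-31 ALLOC][32-62 FREE]
Free blocks: [5 31] total_free=36 largest=31 -> 100*(36-31)/36 = 500/36 ≈ 13.889 -> rounds to 14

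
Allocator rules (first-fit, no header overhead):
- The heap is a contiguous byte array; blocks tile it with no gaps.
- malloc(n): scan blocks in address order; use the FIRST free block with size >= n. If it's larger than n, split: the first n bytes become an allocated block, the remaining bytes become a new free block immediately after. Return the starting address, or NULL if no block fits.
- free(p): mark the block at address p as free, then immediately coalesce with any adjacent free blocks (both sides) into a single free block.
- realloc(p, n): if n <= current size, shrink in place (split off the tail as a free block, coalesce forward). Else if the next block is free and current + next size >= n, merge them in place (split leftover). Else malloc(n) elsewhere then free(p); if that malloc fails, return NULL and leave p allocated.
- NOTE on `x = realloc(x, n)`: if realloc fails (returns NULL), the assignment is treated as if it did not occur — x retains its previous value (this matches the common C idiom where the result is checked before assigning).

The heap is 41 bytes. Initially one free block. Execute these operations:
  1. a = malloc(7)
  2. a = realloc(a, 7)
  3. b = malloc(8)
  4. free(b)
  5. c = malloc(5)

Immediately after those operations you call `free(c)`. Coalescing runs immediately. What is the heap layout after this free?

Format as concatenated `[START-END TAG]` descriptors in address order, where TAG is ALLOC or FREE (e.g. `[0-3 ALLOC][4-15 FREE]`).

Answer: [0-6 ALLOC][7-40 FREE]

Derivation:
Op 1: a = malloc(7) -> a = 0; heap: [0-6 ALLOC][7-40 FREE]
Op 2: a = realloc(a, 7) -> a = 0; heap: [0-6 ALLOC][7-40 FREE]
Op 3: b = malloc(8) -> b = 7; heap: [0-6 ALLOC][7-14 ALLOC][15-40 FREE]
Op 4: free(b) -> (freed b); heap: [0-6 ALLOC][7-40 FREE]
Op 5: c = malloc(5) -> c = 7; heap: [0-6 ALLOC][7-11 ALLOC][12-40 FREE]
free(c): c = 7 -> block [7-11 ALLOC]; mark free, coalesce with adjacent free neighbors -> [0-6 ALLOC][7-40 FREE]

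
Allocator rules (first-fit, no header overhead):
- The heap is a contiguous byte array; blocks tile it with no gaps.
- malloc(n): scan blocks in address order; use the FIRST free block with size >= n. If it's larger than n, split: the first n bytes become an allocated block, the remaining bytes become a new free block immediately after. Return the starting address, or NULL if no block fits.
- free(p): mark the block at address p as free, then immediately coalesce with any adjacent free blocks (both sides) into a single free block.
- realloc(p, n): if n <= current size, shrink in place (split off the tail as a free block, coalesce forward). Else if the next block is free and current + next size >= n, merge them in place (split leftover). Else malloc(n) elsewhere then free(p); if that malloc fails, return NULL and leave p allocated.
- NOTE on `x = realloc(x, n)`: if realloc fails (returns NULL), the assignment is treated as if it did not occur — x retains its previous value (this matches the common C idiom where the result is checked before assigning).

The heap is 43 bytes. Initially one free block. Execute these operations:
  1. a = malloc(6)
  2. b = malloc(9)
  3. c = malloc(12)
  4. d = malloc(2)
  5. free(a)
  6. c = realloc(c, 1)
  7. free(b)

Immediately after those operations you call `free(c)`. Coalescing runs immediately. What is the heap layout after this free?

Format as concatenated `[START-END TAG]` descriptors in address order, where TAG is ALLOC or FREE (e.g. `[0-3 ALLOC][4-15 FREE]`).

Op 1: a = malloc(6) -> a = 0; heap: [0-5 ALLOC][6-42 FREE]
Op 2: b = malloc(9) -> b = 6; heap: [0-5 ALLOC][6-14 ALLOC][15-42 FREE]
Op 3: c = malloc(12) -> c = 15; heap: [0-5 ALLOC][6-14 ALLOC][15-26 ALLOC][27-42 FREE]
Op 4: d = malloc(2) -> d = 27; heap: [0-5 ALLOC][6-14 ALLOC][15-26 ALLOC][27-28 ALLOC][29-42 FREE]
Op 5: free(a) -> (freed a); heap: [0-5 FREE][6-14 ALLOC][15-26 ALLOC][27-28 ALLOC][29-42 FREE]
Op 6: c = realloc(c, 1) -> c = 15; heap: [0-5 FREE][6-14 ALLOC][15-15 ALLOC][16-26 FREE][27-28 ALLOC][29-42 FREE]
Op 7: free(b) -> (freed b); heap: [0-14 FREE][15-15 ALLOC][16-26 FREE][27-28 ALLOC][29-42 FREE]
free(c): c = 15 -> block [15-15 ALLOC]; mark free, coalesce with adjacent free neighbors -> [0-26 FREE][27-28 ALLOC][29-42 FREE]

Answer: [0-26 FREE][27-28 ALLOC][29-42 FREE]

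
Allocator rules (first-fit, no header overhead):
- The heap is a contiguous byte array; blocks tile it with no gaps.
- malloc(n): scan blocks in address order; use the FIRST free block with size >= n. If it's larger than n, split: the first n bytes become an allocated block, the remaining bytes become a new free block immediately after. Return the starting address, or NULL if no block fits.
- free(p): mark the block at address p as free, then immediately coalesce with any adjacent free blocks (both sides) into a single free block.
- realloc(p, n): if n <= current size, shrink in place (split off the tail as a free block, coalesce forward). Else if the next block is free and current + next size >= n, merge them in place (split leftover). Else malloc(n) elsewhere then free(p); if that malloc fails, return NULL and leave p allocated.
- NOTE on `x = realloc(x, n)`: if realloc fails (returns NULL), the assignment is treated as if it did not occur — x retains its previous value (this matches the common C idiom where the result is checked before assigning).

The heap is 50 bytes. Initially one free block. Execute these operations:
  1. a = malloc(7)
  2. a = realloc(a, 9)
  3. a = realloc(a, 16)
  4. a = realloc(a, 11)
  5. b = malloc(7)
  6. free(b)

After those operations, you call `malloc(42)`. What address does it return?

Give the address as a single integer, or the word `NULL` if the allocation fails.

Answer: NULL

Derivation:
Op 1: a = malloc(7) -> a = 0; heap: [0-6 ALLOC][7-49 FREE]
Op 2: a = realloc(a, 9) -> a = 0; heap: [0-8 ALLOC][9-49 FREE]
Op 3: a = realloc(a, 16) -> a = 0; heap: [0-15 ALLOC][16-49 FREE]
Op 4: a = realloc(a, 11) -> a = 0; heap: [0-10 ALLOC][11-49 FREE]
Op 5: b = malloc(7) -> b = 11; heap: [0-10 ALLOC][11-17 ALLOC][18-49 FREE]
Op 6: free(b) -> (freed b); heap: [0-10 ALLOC][11-49 FREE]
malloc(42): first-fit scan over [0-10 ALLOC][11-49 FREE] -> NULL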